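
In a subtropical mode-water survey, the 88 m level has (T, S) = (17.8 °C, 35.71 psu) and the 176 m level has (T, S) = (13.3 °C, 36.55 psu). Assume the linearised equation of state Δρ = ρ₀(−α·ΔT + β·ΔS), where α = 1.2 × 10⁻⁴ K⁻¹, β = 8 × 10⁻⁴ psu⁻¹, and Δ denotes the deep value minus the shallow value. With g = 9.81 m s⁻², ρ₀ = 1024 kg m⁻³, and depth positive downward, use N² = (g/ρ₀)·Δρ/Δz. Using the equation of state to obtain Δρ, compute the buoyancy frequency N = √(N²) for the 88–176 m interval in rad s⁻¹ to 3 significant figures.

0.0116 rad s⁻¹

ΔT = -4.5 K, ΔS = +0.84 psu (deep − shallow).
Δρ/ρ₀ = −αΔT + βΔS = 5.40 × 10⁻⁴ + 6.72 × 10⁻⁴ = 1.212 × 10⁻³, so Δρ ≈ 1.241 kg m⁻³.
N² = (g/ρ₀)·Δρ/Δz = g·(Δρ/ρ₀)/Δz = 9.81 × 1.212 × 10⁻³ / 88 = 1.3511 × 10⁻⁴ s⁻².
N = √(1.3511 × 10⁻⁴) = 0.011624 rad s⁻¹ ≈ 0.0116 rad s⁻¹.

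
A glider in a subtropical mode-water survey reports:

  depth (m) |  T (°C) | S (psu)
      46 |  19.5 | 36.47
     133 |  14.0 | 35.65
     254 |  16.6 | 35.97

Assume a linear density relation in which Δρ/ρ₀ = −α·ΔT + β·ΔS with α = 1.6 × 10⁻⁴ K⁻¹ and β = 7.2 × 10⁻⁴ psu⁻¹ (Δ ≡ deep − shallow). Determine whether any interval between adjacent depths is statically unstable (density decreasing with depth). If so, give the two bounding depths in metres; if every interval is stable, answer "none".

133–254 m

Evaluate Δρ/ρ₀ = −αΔT + βΔS across each adjacent pair:
  46–133 m: −αΔT+βΔS = −(1.6 × 10⁻⁴)(-5.5)+(7.2 × 10⁻⁴)(-0.82) = 2.9 × 10⁻⁴ → stable
  133–254 m: −αΔT+βΔS = −(1.6 × 10⁻⁴)(+2.6)+(7.2 × 10⁻⁴)(+0.32) = -1.9 × 10⁻⁴ → UNSTABLE
The 133–254 m interval has Δρ < 0: lighter water underlies denser water.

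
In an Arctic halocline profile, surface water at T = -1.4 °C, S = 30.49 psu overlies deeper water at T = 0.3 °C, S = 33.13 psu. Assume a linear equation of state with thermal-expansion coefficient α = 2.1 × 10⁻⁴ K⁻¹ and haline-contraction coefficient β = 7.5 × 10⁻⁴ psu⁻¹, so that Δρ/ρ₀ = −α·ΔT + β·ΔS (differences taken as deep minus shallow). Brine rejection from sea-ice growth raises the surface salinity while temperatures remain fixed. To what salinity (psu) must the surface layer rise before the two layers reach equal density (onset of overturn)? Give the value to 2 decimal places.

32.65 psu

Neutral buoyancy requires −α(T_deep − T_surf) + β(S_deep − S_surf′) = 0.
S_surf′ = S_deep − (α/β)·ΔT = 33.13 − (2.1 × 10⁻⁴/7.5 × 10⁻⁴)·(+1.7) = 32.6540 psu.
Increase required: 32.6540 − 30.49 = 2.1640 psu.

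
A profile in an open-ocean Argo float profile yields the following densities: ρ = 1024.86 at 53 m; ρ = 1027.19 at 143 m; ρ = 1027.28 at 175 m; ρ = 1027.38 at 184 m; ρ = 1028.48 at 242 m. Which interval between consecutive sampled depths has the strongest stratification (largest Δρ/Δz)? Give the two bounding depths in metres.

53–143 m

Compute the density gradient over each adjacent pair:
  53–143 m: Δρ/Δz = 2.33/90 = 0.026 kg m⁻⁴
  143–175 m: Δρ/Δz = 0.09/32 = 2.8 × 10⁻³ kg m⁻⁴
  175–184 m: Δρ/Δz = 0.10/9 = 0.011 kg m⁻⁴
  184–242 m: Δρ/Δz = 1.10/58 = 0.019 kg m⁻⁴
The largest gradient is in the 53–143 m interval — the pycnocline.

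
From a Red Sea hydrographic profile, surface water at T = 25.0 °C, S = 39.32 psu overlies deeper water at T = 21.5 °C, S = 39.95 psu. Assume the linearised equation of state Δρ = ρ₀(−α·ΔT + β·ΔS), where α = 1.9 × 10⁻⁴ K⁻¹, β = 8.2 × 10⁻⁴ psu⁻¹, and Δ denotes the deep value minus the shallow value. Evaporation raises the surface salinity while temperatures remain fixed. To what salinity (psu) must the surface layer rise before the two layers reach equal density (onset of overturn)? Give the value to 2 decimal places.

40.76 psu

Neutral buoyancy requires −α(T_deep − T_surf) + β(S_deep − S_surf′) = 0.
S_surf′ = S_deep − (α/β)·ΔT = 39.95 − (1.9 × 10⁻⁴/8.2 × 10⁻⁴)·(-3.5) = 40.7610 psu.
Increase required: 40.7610 − 39.32 = 1.4410 psu.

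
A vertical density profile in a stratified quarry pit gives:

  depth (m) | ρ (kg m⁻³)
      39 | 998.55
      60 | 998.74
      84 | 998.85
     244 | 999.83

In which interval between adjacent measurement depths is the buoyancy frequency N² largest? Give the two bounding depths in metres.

Compute the density gradient over each adjacent pair:
  39–60 m: Δρ/Δz = 0.19/21 = 9.0 × 10⁻³ kg m⁻⁴
  60–84 m: Δρ/Δz = 0.11/24 = 4.6 × 10⁻³ kg m⁻⁴
  84–244 m: Δρ/Δz = 0.98/160 = 6.1 × 10⁻³ kg m⁻⁴
The largest gradient is in the 39–60 m interval — the pycnocline.

39–60 m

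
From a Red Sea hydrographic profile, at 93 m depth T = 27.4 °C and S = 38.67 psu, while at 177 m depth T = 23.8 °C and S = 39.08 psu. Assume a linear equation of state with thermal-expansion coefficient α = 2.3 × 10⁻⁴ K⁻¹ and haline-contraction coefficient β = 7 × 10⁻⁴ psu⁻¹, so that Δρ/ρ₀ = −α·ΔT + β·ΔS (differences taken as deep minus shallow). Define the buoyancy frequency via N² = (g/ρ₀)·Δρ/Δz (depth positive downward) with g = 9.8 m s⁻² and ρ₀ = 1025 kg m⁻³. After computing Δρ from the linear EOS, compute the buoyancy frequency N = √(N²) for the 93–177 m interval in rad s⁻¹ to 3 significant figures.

ΔT = -3.6 K, ΔS = +0.41 psu (deep − shallow).
Δρ/ρ₀ = −αΔT + βΔS = 8.28 × 10⁻⁴ + 2.87 × 10⁻⁴ = 1.115 × 10⁻³, so Δρ ≈ 1.143 kg m⁻³.
N² = (g/ρ₀)·Δρ/Δz = g·(Δρ/ρ₀)/Δz = 9.8 × 1.115 × 10⁻³ / 84 = 1.3008 × 10⁻⁴ s⁻².
N = √(1.3008 × 10⁻⁴) = 0.011405 rad s⁻¹ ≈ 0.0114 rad s⁻¹.

0.0114 rad s⁻¹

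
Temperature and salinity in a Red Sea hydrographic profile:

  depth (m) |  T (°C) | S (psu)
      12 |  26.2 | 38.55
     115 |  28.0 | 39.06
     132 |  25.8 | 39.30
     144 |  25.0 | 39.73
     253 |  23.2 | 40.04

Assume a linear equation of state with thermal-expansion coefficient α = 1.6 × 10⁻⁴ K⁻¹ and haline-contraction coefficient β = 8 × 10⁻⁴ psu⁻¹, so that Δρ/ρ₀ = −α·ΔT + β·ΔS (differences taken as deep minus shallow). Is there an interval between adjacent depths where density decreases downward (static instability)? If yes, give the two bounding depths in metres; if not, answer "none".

none

Evaluate Δρ/ρ₀ = −αΔT + βΔS across each adjacent pair:
  12–115 m: −αΔT+βΔS = −(1.6 × 10⁻⁴)(+1.8)+(8 × 10⁻⁴)(+0.51) = 1.2 × 10⁻⁴ → stable
  115–132 m: −αΔT+βΔS = −(1.6 × 10⁻⁴)(-2.2)+(8 × 10⁻⁴)(+0.24) = 5.4 × 10⁻⁴ → stable
  132–144 m: −αΔT+βΔS = −(1.6 × 10⁻⁴)(-0.8)+(8 × 10⁻⁴)(+0.43) = 4.7 × 10⁻⁴ → stable
  144–253 m: −αΔT+βΔS = −(1.6 × 10⁻⁴)(-1.8)+(8 × 10⁻⁴)(+0.31) = 5.4 × 10⁻⁴ → stable
Every interval has Δρ > 0: the column is stably stratified throughout.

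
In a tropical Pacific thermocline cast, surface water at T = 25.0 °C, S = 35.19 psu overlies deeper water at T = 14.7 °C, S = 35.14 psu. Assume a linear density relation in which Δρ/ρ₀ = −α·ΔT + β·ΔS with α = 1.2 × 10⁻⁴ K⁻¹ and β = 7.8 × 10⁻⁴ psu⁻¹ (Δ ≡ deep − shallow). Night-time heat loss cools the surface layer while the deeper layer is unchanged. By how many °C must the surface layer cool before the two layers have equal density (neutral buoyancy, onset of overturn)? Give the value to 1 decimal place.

10.0 °C

Neutral buoyancy requires Δρ = 0, i.e. −α(T_deep − T_surf′) + β(S_deep − S_surf) = 0.
T_surf′ = T_deep − (β/α)·ΔS = 14.7 − (7.8 × 10⁻⁴/1.2 × 10⁻⁴)·(-0.05) = 15.025 °C.
Cooling required: 25.0 − (15.025) = 9.975 °C.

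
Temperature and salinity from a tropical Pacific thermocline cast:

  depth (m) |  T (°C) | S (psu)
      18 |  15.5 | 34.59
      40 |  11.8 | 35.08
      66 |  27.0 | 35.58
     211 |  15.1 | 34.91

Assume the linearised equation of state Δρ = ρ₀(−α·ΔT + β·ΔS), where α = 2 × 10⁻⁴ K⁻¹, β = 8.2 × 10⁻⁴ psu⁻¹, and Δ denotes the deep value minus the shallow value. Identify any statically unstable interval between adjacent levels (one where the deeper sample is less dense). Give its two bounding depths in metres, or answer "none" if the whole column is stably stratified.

40–66 m

Evaluate Δρ/ρ₀ = −αΔT + βΔS across each adjacent pair:
  18–40 m: −αΔT+βΔS = −(2 × 10⁻⁴)(-3.7)+(8.2 × 10⁻⁴)(+0.49) = 1.1 × 10⁻³ → stable
  40–66 m: −αΔT+βΔS = −(2 × 10⁻⁴)(+15.2)+(8.2 × 10⁻⁴)(+0.50) = -2.6 × 10⁻³ → UNSTABLE
  66–211 m: −αΔT+βΔS = −(2 × 10⁻⁴)(-11.9)+(8.2 × 10⁻⁴)(-0.67) = 1.8 × 10⁻³ → stable
The 40–66 m interval has Δρ < 0: lighter water underlies denser water.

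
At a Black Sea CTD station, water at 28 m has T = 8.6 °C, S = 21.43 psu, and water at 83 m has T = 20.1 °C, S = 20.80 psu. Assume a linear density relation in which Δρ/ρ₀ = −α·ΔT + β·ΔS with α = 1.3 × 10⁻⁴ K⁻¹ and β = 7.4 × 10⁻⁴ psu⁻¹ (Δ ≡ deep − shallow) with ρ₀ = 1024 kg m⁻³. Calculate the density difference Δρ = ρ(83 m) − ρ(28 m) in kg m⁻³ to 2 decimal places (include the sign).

-2.01 kg m⁻³

ΔT = +11.5 K, ΔS = -0.63 psu (deep − shallow).
Δρ/ρ₀ = −(1.3 × 10⁻⁴)(+11.5) + (7.4 × 10⁻⁴)(-0.63) = -1.9612 × 10⁻³.
Δρ = 1024 × (-1.9612 × 10⁻³) = -2.01 kg m⁻³.
Negative Δρ: lighter below, statically unstable.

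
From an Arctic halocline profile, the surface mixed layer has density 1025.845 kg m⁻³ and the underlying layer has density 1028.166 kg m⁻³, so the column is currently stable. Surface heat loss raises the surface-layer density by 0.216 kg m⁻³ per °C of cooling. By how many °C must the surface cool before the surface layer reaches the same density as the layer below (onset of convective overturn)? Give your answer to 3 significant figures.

Density deficit of the surface layer: 1028.166 − 1025.845 = 2.321 kg m⁻³.
Required change = 2.321 / 0.216 = 10.7 °C.

10.7 °C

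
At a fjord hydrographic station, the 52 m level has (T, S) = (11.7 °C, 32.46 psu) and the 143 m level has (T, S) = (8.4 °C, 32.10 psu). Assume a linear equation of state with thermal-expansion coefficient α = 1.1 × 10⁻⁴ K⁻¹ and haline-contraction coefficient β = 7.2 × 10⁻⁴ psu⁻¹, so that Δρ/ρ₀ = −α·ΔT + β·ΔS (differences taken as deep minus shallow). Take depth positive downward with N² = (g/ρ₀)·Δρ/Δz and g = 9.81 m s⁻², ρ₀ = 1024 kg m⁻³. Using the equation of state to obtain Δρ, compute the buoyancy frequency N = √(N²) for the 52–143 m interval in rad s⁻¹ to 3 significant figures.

3.35 × 10⁻³ rad s⁻¹

ΔT = -3.3 K, ΔS = -0.36 psu (deep − shallow).
Δρ/ρ₀ = −αΔT + βΔS = 3.63 × 10⁻⁴ − 2.592 × 10⁻⁴ = 1.038 × 10⁻⁴, so Δρ ≈ 0.1063 kg m⁻³.
N² = (g/ρ₀)·Δρ/Δz = g·(Δρ/ρ₀)/Δz = 9.81 × 1.038 × 10⁻⁴ / 91 = 1.1190 × 10⁻⁵ s⁻².
N = √(1.1190 × 10⁻⁵) = 3.3451 × 10⁻³ rad s⁻¹ ≈ 3.35 × 10⁻³ rad s⁻¹.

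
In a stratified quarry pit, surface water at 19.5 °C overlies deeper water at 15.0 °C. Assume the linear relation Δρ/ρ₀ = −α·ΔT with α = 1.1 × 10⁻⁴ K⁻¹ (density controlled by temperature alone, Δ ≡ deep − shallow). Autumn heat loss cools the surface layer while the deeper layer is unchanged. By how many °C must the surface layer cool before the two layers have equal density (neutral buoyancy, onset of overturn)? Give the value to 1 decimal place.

4.5 °C

With temperature the only control, equal density requires T_surf′ = T_deep.
T_surf′ = 15.0 °C.
Cooling required: 19.5 − 15.0 = 4.5 °C.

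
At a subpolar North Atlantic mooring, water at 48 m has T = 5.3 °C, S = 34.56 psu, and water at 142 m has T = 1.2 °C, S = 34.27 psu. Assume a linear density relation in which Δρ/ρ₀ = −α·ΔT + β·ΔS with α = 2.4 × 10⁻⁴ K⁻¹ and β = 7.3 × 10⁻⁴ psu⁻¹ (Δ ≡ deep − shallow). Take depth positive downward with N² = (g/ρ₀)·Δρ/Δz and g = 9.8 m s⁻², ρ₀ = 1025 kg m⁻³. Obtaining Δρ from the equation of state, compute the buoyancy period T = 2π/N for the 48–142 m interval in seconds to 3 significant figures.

ΔT = -4.1 K, ΔS = -0.29 psu (deep − shallow).
Δρ/ρ₀ = −αΔT + βΔS = 9.84 × 10⁻⁴ − 2.117 × 10⁻⁴ = 7.723 × 10⁻⁴, so Δρ ≈ 0.7916 kg m⁻³.
N² = (g/ρ₀)·Δρ/Δz = g·(Δρ/ρ₀)/Δz = 9.8 × 7.723 × 10⁻⁴ / 94 = 8.0516 × 10⁻⁵ s⁻².
N = √(8.0516 × 10⁻⁵) = 8.9731 × 10⁻³ rad s⁻¹ → T = 2π/N = 700.22 s ≈ 700 s.

700 s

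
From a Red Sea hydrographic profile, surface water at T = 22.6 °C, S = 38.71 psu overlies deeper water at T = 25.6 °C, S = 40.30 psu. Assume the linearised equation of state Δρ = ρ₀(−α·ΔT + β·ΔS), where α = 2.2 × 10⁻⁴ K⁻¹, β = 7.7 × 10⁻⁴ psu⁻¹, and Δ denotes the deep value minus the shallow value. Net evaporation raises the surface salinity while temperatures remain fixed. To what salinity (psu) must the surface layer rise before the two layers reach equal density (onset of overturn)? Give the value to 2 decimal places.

39.44 psu

Neutral buoyancy requires −α(T_deep − T_surf) + β(S_deep − S_surf′) = 0.
S_surf′ = S_deep − (α/β)·ΔT = 40.30 − (2.2 × 10⁻⁴/7.7 × 10⁻⁴)·(+3.0) = 39.4429 psu.
Increase required: 39.4429 − 38.71 = 0.7329 psu.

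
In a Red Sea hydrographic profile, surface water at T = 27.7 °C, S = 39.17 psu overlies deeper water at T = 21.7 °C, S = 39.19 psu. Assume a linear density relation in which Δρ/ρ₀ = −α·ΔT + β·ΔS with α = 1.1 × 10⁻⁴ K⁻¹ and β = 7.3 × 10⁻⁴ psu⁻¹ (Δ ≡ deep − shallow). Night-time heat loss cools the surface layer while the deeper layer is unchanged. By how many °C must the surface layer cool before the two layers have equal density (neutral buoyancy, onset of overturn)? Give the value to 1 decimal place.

Neutral buoyancy requires Δρ = 0, i.e. −α(T_deep − T_surf′) + β(S_deep − S_surf) = 0.
T_surf′ = T_deep − (β/α)·ΔS = 21.7 − (7.3 × 10⁻⁴/1.1 × 10⁻⁴)·(+0.02) = 21.567 °C.
Cooling required: 27.7 − (21.567) = 6.133 °C.

6.1 °C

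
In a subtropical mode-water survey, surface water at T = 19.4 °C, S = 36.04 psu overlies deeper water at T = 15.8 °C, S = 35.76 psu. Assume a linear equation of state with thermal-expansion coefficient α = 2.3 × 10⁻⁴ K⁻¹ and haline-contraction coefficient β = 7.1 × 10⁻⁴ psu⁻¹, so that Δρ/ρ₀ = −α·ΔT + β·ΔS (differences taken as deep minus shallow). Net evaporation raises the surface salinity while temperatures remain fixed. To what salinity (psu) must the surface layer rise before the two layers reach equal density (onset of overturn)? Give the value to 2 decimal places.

Neutral buoyancy requires −α(T_deep − T_surf) + β(S_deep − S_surf′) = 0.
S_surf′ = S_deep − (α/β)·ΔT = 35.76 − (2.3 × 10⁻⁴/7.1 × 10⁻⁴)·(-3.6) = 36.9262 psu.
Increase required: 36.9262 − 36.04 = 0.8862 psu.

36.93 psu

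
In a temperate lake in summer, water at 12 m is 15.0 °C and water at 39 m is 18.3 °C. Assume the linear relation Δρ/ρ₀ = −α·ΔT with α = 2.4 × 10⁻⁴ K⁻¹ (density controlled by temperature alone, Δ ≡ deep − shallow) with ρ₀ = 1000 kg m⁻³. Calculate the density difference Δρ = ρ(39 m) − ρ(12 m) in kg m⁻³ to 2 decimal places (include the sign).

ΔT = +3.3 K, Δρ/ρ₀ = −αΔT = -7.92 × 10⁻⁴.
Δρ = 1000 × (-7.92 × 10⁻⁴) = -0.79 kg m⁻³.
Negative Δρ: lighter below, statically unstable.

-0.79 kg m⁻³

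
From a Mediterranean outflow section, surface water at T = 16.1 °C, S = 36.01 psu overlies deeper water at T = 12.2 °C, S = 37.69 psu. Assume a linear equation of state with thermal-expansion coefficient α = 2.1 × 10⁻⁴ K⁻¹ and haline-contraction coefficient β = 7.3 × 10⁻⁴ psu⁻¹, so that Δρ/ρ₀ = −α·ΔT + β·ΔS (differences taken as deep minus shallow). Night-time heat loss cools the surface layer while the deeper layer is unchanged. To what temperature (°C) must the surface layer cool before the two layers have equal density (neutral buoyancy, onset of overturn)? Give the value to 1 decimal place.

Neutral buoyancy requires Δρ = 0, i.e. −α(T_deep − T_surf′) + β(S_deep − S_surf) = 0.
T_surf′ = T_deep − (β/α)·ΔS = 12.2 − (7.3 × 10⁻⁴/2.1 × 10⁻⁴)·(+1.68) = 6.360 °C.
Cooling required: 16.1 − (6.360) = 9.740 °C.

6.4 °C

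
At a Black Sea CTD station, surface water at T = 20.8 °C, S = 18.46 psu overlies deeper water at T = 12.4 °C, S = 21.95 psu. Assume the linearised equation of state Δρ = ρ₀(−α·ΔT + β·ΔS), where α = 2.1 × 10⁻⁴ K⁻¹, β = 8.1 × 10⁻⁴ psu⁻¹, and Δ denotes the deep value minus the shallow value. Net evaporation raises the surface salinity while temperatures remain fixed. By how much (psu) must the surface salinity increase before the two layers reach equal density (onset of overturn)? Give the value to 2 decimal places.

Neutral buoyancy requires −α(T_deep − T_surf) + β(S_deep − S_surf′) = 0.
S_surf′ = S_deep − (α/β)·ΔT = 21.95 − (2.1 × 10⁻⁴/8.1 × 10⁻⁴)·(-8.4) = 24.1278 psu.
Increase required: 24.1278 − 18.46 = 5.6678 psu.

5.67 psu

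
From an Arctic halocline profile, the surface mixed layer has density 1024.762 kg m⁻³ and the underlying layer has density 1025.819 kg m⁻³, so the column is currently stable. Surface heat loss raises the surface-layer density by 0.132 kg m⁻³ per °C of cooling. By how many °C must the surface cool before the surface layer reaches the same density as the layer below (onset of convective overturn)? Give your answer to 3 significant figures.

8.01 °C

Density deficit of the surface layer: 1025.819 − 1024.762 = 1.057 kg m⁻³.
Required change = 1.057 / 0.132 = 8.01 °C.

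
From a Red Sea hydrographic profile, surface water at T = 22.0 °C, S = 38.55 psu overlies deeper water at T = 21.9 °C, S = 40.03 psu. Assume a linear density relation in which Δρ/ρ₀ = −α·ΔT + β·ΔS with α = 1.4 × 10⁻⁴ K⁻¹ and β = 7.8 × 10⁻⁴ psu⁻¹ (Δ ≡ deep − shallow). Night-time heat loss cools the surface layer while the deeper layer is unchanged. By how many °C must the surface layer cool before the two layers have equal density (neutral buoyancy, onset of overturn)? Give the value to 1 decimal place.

8.3 °C

Neutral buoyancy requires Δρ = 0, i.e. −α(T_deep − T_surf′) + β(S_deep − S_surf) = 0.
T_surf′ = T_deep − (β/α)·ΔS = 21.9 − (7.8 × 10⁻⁴/1.4 × 10⁻⁴)·(+1.48) = 13.654 °C.
Cooling required: 22.0 − (13.654) = 8.346 °C.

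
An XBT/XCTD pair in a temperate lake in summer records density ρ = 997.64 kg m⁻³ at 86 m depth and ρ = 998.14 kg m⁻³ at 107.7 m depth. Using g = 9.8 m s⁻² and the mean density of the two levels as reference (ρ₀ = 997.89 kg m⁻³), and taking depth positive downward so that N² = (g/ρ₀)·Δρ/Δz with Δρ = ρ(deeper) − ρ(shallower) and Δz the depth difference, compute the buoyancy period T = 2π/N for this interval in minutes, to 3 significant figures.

6.96 min

Δρ = 998.14 − 997.64 = 0.50 kg m⁻³ over Δz = 107.7 − 86 = 21.7 m.
N² = (9.8/997.89) × (0.50/21.7) = 2.2628 × 10⁻⁴ s⁻².
N = √(2.2628 × 10⁻⁴) = 0.015043 rad s⁻¹, so T = 2π/N = 417.68 s = 6.9613 min ≈ 6.96 min.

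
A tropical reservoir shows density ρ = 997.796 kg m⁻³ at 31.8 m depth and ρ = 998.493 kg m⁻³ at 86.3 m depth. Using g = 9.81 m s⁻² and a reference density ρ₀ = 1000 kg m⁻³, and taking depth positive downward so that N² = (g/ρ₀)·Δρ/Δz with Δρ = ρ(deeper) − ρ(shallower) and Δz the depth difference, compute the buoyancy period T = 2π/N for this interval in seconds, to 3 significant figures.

Δρ = 998.493 − 997.796 = 0.697 kg m⁻³ over Δz = 86.3 − 31.8 = 54.5 m.
N² = (9.81/1000) × (0.697/54.5) = 1.2546 × 10⁻⁴ s⁻².
N = √(1.2546 × 10⁻⁴) = 0.011201 rad s⁻¹, so T = 2π/N = 560.95 s ≈ 561 s.

561 s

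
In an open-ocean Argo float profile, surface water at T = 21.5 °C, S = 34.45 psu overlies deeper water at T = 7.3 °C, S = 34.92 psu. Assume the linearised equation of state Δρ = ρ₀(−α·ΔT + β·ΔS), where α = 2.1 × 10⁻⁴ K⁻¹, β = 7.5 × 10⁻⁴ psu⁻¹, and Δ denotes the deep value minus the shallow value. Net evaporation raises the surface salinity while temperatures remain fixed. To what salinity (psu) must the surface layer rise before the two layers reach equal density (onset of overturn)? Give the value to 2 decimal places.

Neutral buoyancy requires −α(T_deep − T_surf) + β(S_deep − S_surf′) = 0.
S_surf′ = S_deep − (α/β)·ΔT = 34.92 − (2.1 × 10⁻⁴/7.5 × 10⁻⁴)·(-14.2) = 38.8960 psu.
Increase required: 38.8960 − 34.45 = 4.4460 psu.

38.90 psu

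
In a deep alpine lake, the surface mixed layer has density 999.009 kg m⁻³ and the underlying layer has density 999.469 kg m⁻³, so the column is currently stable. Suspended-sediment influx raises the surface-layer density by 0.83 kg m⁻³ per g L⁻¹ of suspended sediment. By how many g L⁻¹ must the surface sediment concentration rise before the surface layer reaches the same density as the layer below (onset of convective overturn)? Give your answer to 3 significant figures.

Density deficit of the surface layer: 999.469 − 999.009 = 0.46 kg m⁻³.
Required change = 0.46 / 0.83 = 0.554 g L⁻¹.

0.554 g L⁻¹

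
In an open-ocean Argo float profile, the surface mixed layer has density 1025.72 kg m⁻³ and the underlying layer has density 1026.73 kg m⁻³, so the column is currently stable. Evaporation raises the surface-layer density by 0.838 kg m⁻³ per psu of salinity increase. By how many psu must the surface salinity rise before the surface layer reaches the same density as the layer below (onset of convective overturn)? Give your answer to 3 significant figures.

1.21 psu

Density deficit of the surface layer: 1026.73 − 1025.72 = 1.01 kg m⁻³.
Required change = 1.01 / 0.838 = 1.21 psu.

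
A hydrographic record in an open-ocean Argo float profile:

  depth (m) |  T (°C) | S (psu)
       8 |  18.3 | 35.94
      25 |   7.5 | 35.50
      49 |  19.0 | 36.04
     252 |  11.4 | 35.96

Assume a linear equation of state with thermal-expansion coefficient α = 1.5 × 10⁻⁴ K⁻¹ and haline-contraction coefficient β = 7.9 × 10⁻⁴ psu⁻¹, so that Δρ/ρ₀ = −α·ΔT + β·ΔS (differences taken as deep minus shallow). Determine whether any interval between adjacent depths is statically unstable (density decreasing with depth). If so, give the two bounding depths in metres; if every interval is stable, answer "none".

Evaluate Δρ/ρ₀ = −αΔT + βΔS across each adjacent pair:
  8–25 m: −αΔT+βΔS = −(1.5 × 10⁻⁴)(-10.8)+(7.9 × 10⁻⁴)(-0.44) = 1.3 × 10⁻³ → stable
  25–49 m: −αΔT+βΔS = −(1.5 × 10⁻⁴)(+11.5)+(7.9 × 10⁻⁴)(+0.54) = -1.3 × 10⁻³ → UNSTABLE
  49–252 m: −αΔT+βΔS = −(1.5 × 10⁻⁴)(-7.6)+(7.9 × 10⁻⁴)(-0.08) = 1.1 × 10⁻³ → stable
The 25–49 m interval has Δρ < 0: lighter water underlies denser water.

25–49 m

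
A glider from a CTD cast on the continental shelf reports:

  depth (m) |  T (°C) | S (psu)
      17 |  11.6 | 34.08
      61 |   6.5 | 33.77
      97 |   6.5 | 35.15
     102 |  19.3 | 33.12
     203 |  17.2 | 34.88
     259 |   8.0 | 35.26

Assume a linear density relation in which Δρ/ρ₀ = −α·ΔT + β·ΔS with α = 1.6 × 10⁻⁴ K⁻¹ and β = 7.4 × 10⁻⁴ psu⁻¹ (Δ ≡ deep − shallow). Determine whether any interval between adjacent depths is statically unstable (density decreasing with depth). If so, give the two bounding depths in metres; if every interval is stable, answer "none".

Evaluate Δρ/ρ₀ = −αΔT + βΔS across each adjacent pair:
  17–61 m: −αΔT+βΔS = −(1.6 × 10⁻⁴)(-5.1)+(7.4 × 10⁻⁴)(-0.31) = 5.9 × 10⁻⁴ → stable
  61–97 m: −αΔT+βΔS = −(1.6 × 10⁻⁴)(+0.0)+(7.4 × 10⁻⁴)(+1.38) = 1.0 × 10⁻³ → stable
  97–102 m: −αΔT+βΔS = −(1.6 × 10⁻⁴)(+12.8)+(7.4 × 10⁻⁴)(-2.03) = -3.6 × 10⁻³ → UNSTABLE
  102–203 m: −αΔT+βΔS = −(1.6 × 10⁻⁴)(-2.1)+(7.4 × 10⁻⁴)(+1.76) = 1.6 × 10⁻³ → stable
  203–259 m: −αΔT+βΔS = −(1.6 × 10⁻⁴)(-9.2)+(7.4 × 10⁻⁴)(+0.38) = 1.8 × 10⁻³ → stable
The 97–102 m interval has Δρ < 0: lighter water underlies denser water.

97–102 m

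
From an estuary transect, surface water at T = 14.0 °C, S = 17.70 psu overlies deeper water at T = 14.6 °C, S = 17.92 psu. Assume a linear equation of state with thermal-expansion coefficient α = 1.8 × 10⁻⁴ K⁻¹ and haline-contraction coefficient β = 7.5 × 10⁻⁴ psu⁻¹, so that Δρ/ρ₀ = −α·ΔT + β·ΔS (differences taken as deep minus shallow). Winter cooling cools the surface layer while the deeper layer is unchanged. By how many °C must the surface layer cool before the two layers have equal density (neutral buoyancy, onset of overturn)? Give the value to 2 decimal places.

Neutral buoyancy requires Δρ = 0, i.e. −α(T_deep − T_surf′) + β(S_deep − S_surf) = 0.
T_surf′ = T_deep − (β/α)·ΔS = 14.6 − (7.5 × 10⁻⁴/1.8 × 10⁻⁴)·(+0.22) = 13.6833 °C.
Cooling required: 14.0 − (13.6833) = 0.3167 °C.

0.32 °C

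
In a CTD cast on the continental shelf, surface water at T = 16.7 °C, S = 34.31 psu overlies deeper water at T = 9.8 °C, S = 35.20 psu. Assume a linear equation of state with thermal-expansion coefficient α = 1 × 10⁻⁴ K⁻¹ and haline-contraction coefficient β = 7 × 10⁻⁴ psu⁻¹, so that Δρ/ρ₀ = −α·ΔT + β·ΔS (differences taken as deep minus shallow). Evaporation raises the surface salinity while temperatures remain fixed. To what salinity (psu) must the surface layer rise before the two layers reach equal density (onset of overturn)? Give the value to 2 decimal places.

36.19 psu

Neutral buoyancy requires −α(T_deep − T_surf) + β(S_deep − S_surf′) = 0.
S_surf′ = S_deep − (α/β)·ΔT = 35.20 − (1 × 10⁻⁴/7 × 10⁻⁴)·(-6.9) = 36.1857 psu.
Increase required: 36.1857 − 34.31 = 1.8757 psu.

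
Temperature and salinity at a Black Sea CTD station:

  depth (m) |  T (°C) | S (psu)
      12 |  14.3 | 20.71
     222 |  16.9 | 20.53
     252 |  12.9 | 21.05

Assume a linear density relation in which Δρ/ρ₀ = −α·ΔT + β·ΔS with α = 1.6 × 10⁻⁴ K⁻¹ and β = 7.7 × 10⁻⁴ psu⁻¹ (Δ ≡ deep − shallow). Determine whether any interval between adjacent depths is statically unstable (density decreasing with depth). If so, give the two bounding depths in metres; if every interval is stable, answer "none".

Evaluate Δρ/ρ₀ = −αΔT + βΔS across each adjacent pair:
  12–222 m: −αΔT+βΔS = −(1.6 × 10⁻⁴)(+2.6)+(7.7 × 10⁻⁴)(-0.18) = -5.5 × 10⁻⁴ → UNSTABLE
  222–252 m: −αΔT+βΔS = −(1.6 × 10⁻⁴)(-4.0)+(7.7 × 10⁻⁴)(+0.52) = 1.0 × 10⁻³ → stable
The 12–222 m interval has Δρ < 0: lighter water underlies denser water.

12–222 m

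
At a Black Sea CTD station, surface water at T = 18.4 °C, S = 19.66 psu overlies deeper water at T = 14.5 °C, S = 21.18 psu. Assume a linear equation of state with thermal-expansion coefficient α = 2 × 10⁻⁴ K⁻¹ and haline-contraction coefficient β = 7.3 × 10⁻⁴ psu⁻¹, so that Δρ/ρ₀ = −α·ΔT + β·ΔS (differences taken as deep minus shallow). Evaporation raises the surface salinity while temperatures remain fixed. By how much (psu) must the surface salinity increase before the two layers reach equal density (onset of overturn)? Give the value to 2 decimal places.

2.59 psu

Neutral buoyancy requires −α(T_deep − T_surf) + β(S_deep − S_surf′) = 0.
S_surf′ = S_deep − (α/β)·ΔT = 21.18 − (2 × 10⁻⁴/7.3 × 10⁻⁴)·(-3.9) = 22.2485 psu.
Increase required: 22.2485 − 19.66 = 2.5885 psu.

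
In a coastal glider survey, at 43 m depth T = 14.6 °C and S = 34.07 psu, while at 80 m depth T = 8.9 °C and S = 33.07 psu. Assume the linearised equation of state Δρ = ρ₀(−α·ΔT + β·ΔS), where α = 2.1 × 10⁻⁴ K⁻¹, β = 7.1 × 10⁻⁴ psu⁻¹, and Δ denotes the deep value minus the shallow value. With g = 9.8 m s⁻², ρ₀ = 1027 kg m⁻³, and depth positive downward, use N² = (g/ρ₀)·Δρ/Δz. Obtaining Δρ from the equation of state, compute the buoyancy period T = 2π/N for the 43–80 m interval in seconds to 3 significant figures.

ΔT = -5.7 K, ΔS = -1.00 psu (deep − shallow).
Δρ/ρ₀ = −αΔT + βΔS = 1.197 × 10⁻³ − 7.10 × 10⁻⁴ = 4.87 × 10⁻⁴, so Δρ ≈ 0.5001 kg m⁻³.
N² = (g/ρ₀)·Δρ/Δz = g·(Δρ/ρ₀)/Δz = 9.8 × 4.87 × 10⁻⁴ / 37 = 1.2899 × 10⁻⁴ s⁻².
N = √(1.2899 × 10⁻⁴) = 0.011357 rad s⁻¹ → T = 2π/N = 553.24 s ≈ 553 s.

553 s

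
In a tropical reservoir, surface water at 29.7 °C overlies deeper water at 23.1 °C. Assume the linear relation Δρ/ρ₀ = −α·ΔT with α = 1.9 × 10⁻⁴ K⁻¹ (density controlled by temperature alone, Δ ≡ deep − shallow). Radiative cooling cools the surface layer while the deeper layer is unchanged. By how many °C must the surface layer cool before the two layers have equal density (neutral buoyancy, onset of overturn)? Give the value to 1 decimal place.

6.6 °C

With temperature the only control, equal density requires T_surf′ = T_deep.
T_surf′ = 23.1 °C.
Cooling required: 29.7 − 23.1 = 6.6 °C.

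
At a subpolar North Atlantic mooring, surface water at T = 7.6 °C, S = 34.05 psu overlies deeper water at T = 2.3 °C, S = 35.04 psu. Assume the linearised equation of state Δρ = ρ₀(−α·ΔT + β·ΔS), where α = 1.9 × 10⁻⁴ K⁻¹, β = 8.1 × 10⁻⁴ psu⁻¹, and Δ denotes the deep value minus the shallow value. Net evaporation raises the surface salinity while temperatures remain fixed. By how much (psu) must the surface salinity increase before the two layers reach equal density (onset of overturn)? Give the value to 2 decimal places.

2.23 psu

Neutral buoyancy requires −α(T_deep − T_surf) + β(S_deep − S_surf′) = 0.
S_surf′ = S_deep − (α/β)·ΔT = 35.04 − (1.9 × 10⁻⁴/8.1 × 10⁻⁴)·(-5.3) = 36.2832 psu.
Increase required: 36.2832 − 34.05 = 2.2332 psu.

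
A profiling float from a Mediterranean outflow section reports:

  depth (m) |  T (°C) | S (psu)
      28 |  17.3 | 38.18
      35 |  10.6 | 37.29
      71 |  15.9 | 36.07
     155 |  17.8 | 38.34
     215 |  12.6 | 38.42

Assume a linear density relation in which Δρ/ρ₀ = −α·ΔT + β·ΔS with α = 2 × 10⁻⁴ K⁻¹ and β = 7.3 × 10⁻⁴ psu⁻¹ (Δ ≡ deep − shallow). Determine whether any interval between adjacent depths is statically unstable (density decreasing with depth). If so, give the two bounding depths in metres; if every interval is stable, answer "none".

Evaluate Δρ/ρ₀ = −αΔT + βΔS across each adjacent pair:
  28–35 m: −αΔT+βΔS = −(2 × 10⁻⁴)(-6.7)+(7.3 × 10⁻⁴)(-0.89) = 6.9 × 10⁻⁴ → stable
  35–71 m: −αΔT+βΔS = −(2 × 10⁻⁴)(+5.3)+(7.3 × 10⁻⁴)(-1.22) = -2.0 × 10⁻³ → UNSTABLE
  71–155 m: −αΔT+βΔS = −(2 × 10⁻⁴)(+1.9)+(7.3 × 10⁻⁴)(+2.27) = 1.3 × 10⁻³ → stable
  155–215 m: −αΔT+βΔS = −(2 × 10⁻⁴)(-5.2)+(7.3 × 10⁻⁴)(+0.08) = 1.1 × 10⁻³ → stable
The 35–71 m interval has Δρ < 0: lighter water underlies denser water.

35–71 m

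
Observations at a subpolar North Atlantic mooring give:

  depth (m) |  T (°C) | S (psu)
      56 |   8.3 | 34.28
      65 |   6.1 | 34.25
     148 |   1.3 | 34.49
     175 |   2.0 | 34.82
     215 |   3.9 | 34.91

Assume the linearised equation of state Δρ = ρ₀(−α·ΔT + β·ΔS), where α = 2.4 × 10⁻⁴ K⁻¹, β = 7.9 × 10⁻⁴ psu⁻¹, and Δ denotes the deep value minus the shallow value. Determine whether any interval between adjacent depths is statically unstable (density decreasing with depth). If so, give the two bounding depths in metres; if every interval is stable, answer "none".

175–215 m

Evaluate Δρ/ρ₀ = −αΔT + βΔS across each adjacent pair:
  56–65 m: −αΔT+βΔS = −(2.4 × 10⁻⁴)(-2.2)+(7.9 × 10⁻⁴)(-0.03) = 5.0 × 10⁻⁴ → stable
  65–148 m: −αΔT+βΔS = −(2.4 × 10⁻⁴)(-4.8)+(7.9 × 10⁻⁴)(+0.24) = 1.3 × 10⁻³ → stable
  148–175 m: −αΔT+βΔS = −(2.4 × 10⁻⁴)(+0.7)+(7.9 × 10⁻⁴)(+0.33) = 9.3 × 10⁻⁵ → stable
  175–215 m: −αΔT+βΔS = −(2.4 × 10⁻⁴)(+1.9)+(7.9 × 10⁻⁴)(+0.09) = -3.8 × 10⁻⁴ → UNSTABLE
The 175–215 m interval has Δρ < 0: lighter water underlies denser water.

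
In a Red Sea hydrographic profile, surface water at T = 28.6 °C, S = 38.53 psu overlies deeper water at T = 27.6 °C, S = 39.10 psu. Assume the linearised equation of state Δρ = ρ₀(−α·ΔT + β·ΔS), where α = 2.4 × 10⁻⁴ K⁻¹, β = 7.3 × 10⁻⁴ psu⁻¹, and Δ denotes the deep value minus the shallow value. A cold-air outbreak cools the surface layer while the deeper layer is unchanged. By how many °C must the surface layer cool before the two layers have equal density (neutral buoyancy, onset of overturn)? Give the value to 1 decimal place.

2.7 °C

Neutral buoyancy requires Δρ = 0, i.e. −α(T_deep − T_surf′) + β(S_deep − S_surf) = 0.
T_surf′ = T_deep − (β/α)·ΔS = 27.6 − (7.3 × 10⁻⁴/2.4 × 10⁻⁴)·(+0.57) = 25.866 °C.
Cooling required: 28.6 − (25.866) = 2.734 °C.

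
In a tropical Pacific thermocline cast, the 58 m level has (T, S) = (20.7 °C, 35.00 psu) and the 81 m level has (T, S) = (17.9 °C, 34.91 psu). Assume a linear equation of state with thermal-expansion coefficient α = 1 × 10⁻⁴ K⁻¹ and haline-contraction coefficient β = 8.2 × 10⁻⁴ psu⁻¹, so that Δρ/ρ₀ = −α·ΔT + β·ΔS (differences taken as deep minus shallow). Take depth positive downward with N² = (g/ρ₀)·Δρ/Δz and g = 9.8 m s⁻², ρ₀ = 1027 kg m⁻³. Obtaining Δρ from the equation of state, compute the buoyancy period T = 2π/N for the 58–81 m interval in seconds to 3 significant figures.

670 s

ΔT = -2.8 K, ΔS = -0.09 psu (deep − shallow).
Δρ/ρ₀ = −αΔT + βΔS = 2.80 × 10⁻⁴ − 7.38 × 10⁻⁵ = 2.062 × 10⁻⁴, so Δρ ≈ 0.2118 kg m⁻³.
N² = (g/ρ₀)·Δρ/Δz = g·(Δρ/ρ₀)/Δz = 9.8 × 2.062 × 10⁻⁴ / 23 = 8.7859 × 10⁻⁵ s⁻².
N = √(8.7859 × 10⁻⁵) = 9.3733 × 10⁻³ rad s⁻¹ → T = 2π/N = 670.33 s ≈ 670 s.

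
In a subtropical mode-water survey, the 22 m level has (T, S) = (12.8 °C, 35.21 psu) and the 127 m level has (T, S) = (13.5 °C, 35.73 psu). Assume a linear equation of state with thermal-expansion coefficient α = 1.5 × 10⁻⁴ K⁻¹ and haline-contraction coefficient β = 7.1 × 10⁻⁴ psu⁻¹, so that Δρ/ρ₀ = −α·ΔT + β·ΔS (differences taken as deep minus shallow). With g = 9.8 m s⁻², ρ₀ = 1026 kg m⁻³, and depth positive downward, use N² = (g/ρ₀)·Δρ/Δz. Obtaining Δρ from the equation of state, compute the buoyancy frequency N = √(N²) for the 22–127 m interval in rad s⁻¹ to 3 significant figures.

4.97 × 10⁻³ rad s⁻¹

ΔT = +0.7 K, ΔS = +0.52 psu (deep − shallow).
Δρ/ρ₀ = −αΔT + βΔS = -1.05 × 10⁻⁴ + 3.692 × 10⁻⁴ = 2.642 × 10⁻⁴, so Δρ ≈ 0.2711 kg m⁻³.
N² = (g/ρ₀)·Δρ/Δz = g·(Δρ/ρ₀)/Δz = 9.8 × 2.642 × 10⁻⁴ / 105 = 2.4659 × 10⁻⁵ s⁻².
N = √(2.4659 × 10⁻⁵) = 4.9658 × 10⁻³ rad s⁻¹ ≈ 4.97 × 10⁻³ rad s⁻¹.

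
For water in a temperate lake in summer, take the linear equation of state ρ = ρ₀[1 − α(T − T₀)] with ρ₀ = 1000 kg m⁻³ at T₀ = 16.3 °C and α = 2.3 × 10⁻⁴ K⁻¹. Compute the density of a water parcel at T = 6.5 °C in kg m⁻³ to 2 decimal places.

1002.25 kg m⁻³

T − T₀ = -9.8 K.
Bracket = 1 − α·(-9.8) = 1 + (2.254 × 10⁻³) = 1.0022540.
ρ = 1000 × 1.0022540 = 1002.25 kg m⁻³.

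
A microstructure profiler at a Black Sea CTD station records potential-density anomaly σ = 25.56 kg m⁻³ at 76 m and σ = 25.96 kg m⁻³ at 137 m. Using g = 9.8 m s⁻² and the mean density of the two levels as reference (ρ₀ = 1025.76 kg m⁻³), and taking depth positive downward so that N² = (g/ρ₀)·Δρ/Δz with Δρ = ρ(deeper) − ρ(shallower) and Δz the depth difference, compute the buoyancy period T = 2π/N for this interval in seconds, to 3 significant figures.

794 s

Δρ = 1025.96 − 1025.56 = 0.40 kg m⁻³ over Δz = 137 − 76 = 61 m.
N² = (9.8/1025.76) × (0.40/61) = 6.2648 × 10⁻⁵ s⁻².
N = √(6.2648 × 10⁻⁵) = 7.9150 × 10⁻³ rad s⁻¹, so T = 2π/N = 793.83 s ≈ 794 s.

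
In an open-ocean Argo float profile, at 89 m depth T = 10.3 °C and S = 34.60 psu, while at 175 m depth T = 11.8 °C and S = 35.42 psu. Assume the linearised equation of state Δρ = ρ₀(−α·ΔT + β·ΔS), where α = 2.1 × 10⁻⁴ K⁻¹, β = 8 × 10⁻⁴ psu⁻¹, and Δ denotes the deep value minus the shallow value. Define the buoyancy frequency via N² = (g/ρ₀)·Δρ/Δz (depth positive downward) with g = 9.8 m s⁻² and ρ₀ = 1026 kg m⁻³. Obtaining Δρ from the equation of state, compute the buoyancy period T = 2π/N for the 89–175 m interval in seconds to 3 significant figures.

ΔT = +1.5 K, ΔS = +0.82 psu (deep − shallow).
Δρ/ρ₀ = −αΔT + βΔS = -3.15 × 10⁻⁴ + 6.56 × 10⁻⁴ = 3.41 × 10⁻⁴, so Δρ ≈ 0.3499 kg m⁻³.
N² = (g/ρ₀)·Δρ/Δz = g·(Δρ/ρ₀)/Δz = 9.8 × 3.41 × 10⁻⁴ / 86 = 3.8858 × 10⁻⁵ s⁻².
N = √(3.8858 × 10⁻⁵) = 6.2336 × 10⁻³ rad s⁻¹ → T = 2π/N = 1.0080 × 10³ s ≈ 1.01 × 10³ s.

1.01 × 10³ s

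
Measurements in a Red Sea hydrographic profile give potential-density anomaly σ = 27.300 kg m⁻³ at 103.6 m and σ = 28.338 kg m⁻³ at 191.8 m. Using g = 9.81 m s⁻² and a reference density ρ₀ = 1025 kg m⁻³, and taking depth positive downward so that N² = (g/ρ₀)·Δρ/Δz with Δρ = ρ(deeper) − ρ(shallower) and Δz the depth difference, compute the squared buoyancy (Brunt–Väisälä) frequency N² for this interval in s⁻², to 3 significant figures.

1.13 × 10⁻⁴ s⁻²

Δρ = 1028.338 − 1027.300 = 1.038 kg m⁻³ over Δz = 191.8 − 103.6 = 88.2 m.
N² = (9.81/1025) × (1.038/88.2) = 1.1264 × 10⁻⁴ s⁻² ≈ 1.13 × 10⁻⁴ s⁻².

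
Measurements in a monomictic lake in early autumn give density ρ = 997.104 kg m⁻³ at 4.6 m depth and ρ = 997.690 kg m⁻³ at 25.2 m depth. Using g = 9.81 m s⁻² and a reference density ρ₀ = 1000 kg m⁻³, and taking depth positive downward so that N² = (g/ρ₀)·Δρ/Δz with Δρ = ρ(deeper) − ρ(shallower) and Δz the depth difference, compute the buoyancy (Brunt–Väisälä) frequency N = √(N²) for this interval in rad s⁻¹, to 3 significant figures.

0.0167 rad s⁻¹

Δρ = 997.690 − 997.104 = 0.586 kg m⁻³ over Δz = 25.2 − 4.6 = 20.6 m.
N² = (9.81/1000) × (0.586/20.6) = 2.7906 × 10⁻⁴ s⁻².
N = √(2.7906 × 10⁻⁴) = 0.016705 rad s⁻¹ ≈ 0.0167 rad s⁻¹.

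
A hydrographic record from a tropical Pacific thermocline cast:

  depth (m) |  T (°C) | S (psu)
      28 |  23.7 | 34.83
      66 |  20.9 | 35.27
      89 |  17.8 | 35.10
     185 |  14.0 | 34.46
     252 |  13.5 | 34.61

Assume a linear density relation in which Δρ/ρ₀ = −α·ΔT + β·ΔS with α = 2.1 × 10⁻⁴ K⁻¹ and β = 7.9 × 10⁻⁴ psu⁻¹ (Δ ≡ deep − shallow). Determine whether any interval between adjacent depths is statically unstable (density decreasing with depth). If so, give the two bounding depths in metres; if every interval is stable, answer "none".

Evaluate Δρ/ρ₀ = −αΔT + βΔS across each adjacent pair:
  28–66 m: −αΔT+βΔS = −(2.1 × 10⁻⁴)(-2.8)+(7.9 × 10⁻⁴)(+0.44) = 9.4 × 10⁻⁴ → stable
  66–89 m: −αΔT+βΔS = −(2.1 × 10⁻⁴)(-3.1)+(7.9 × 10⁻⁴)(-0.17) = 5.2 × 10⁻⁴ → stable
  89–185 m: −αΔT+βΔS = −(2.1 × 10⁻⁴)(-3.8)+(7.9 × 10⁻⁴)(-0.64) = 2.9 × 10⁻⁴ → stable
  185–252 m: −αΔT+βΔS = −(2.1 × 10⁻⁴)(-0.5)+(7.9 × 10⁻⁴)(+0.15) = 2.2 × 10⁻⁴ → stable
Every interval has Δρ > 0: the column is stably stratified throughout.

none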